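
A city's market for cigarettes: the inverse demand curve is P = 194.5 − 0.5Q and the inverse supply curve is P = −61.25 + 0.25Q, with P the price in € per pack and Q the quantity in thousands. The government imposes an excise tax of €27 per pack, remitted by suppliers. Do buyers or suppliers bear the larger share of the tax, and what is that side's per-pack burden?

Buyers bear the larger share: €18 per pack.

Rewrite in direct form: Qd = 389 − 2P and Qs = 4P + 245.
Before the tax: set 389 − 2P = 4P + 245 → P* = €24, Q* = 341.
With the tax collected from suppliers, supply shifts: Qs = 4(P − 27) + 245.
Solving gives Q = 305 with buyers paying €42 and suppliers receiving €15 (the €27 wedge).
Per-pack burden: buyers €18, suppliers €9.
Buyers take the larger share because demand is less price-elastic here (demand slope 2 vs supply slope 4).
The less price-elastic side of the market bears the larger share of a per-unit tax.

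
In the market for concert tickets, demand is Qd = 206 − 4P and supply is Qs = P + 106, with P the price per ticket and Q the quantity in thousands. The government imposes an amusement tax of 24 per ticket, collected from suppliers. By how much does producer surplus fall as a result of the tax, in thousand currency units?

Before the tax: set 206 − 4P = P + 106 → P* = 20, Q* = 126.
With the tax collected from suppliers, supply shifts: Qs = (P − 24) + 106.
New equilibrium: consumers pay 24.8, suppliers receive 0.8, Q = 106.8. (Wedge: Pb − Ps = 24.)
ΔPS is the trapezoid between Q = 106.8 and Q = 126 of height 19.2: ½ · (126 + 106.8) · 19.2 = 2234.88.

Producer surplus falls by 2234.88 thousand.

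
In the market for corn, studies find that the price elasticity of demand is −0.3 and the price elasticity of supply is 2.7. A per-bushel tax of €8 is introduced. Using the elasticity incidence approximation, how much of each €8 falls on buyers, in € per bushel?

Buyers bear ≈ €7.2 per bushel.

Incidence ratio: buyers' share ≈ εs / (εs + |εd|) = 2.7 / (2.7 + 0.3) = 0.9.
So buyers bear ≈ 0.9 × €8 = €7.2; suppliers bear €0.8.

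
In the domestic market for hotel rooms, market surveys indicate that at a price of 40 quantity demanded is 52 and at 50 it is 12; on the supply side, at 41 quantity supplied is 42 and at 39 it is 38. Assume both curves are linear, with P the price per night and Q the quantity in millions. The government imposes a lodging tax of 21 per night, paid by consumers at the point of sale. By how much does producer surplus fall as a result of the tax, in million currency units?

Demand slope: (12 − 52)/(50 − 40) = -4, so Qd = 212 − 4P.
Supply slope: (38 − 42)/(39 − 41) = 2, so Qs = 2P − 40.
Without the tax, 212 − 4P = 2P − 40 gives 6P = 252, so P* = 42 and Q* = 44.
With the tax collected from consumers, demand (in seller-price terms) shifts: Qd = 212 − 4(P + 21).
Solving gives Q = 16 with consumers paying 49 and producers receiving 28 (the 21 wedge).
ΔPS is the trapezoid between Q = 16 and Q = 44 of height 14: ½ · (44 + 16) · 14 = 420.

Producer surplus falls by 420 million.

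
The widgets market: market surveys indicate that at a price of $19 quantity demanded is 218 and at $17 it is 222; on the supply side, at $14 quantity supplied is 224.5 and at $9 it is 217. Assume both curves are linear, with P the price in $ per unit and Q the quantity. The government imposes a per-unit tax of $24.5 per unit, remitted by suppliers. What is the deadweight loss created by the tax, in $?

Deadweight loss = $257.25.

Demand slope: (222 − 218)/(17 − 19) = -2, so Qd = 256 − 2P.
Supply slope: (217 − 224.5)/(9 − 14) = 1.5, so Qs = 1.5P + 203.5.
Without the tax, 256 − 2P = 1.5P + 203.5 gives 3.5P = 52.5, so P* = $15 and Q* = 226.
With the tax collected from suppliers, supply shifts: Qs = 1.5(P − 24.5) + 203.5.
New equilibrium: buyers pay $25.5, suppliers receive $1, Q = 205. (Wedge: Pb − Ps = 24.5.)
Quantity falls by |ΔQ| = |226 − 205| = 21.
DWL = ½ · t · |ΔQ| = ½ · 24.5 · 21 = $257.25.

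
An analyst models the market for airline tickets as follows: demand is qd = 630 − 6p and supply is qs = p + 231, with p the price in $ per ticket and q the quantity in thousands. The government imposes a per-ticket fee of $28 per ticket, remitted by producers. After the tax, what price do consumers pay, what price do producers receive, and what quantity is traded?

Before the tax: set 630 − 6p = p + 231 → p* = $57, q* = 288.
With the tax collected from producers, supply shifts: qs = (p − 28) + 231.
New equilibrium: consumers pay $61, producers receive $33, q = 264. (Wedge: pb − ps = 28.)
The less price-elastic side of the market bears the larger share of a per-unit tax.

Consumers pay $61; producers receive $33; quantity = 264.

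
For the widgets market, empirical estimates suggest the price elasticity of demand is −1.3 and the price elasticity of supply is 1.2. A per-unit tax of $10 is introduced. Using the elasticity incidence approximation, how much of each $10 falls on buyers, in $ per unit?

Buyers bear ≈ $4.8 per unit.

Incidence ratio: buyers' share ≈ εs / (εs + |εd|) = 1.2 / (1.2 + 1.3) = 0.48.
So buyers bear ≈ 0.48 × $10 = $4.8; sellers bear $5.2.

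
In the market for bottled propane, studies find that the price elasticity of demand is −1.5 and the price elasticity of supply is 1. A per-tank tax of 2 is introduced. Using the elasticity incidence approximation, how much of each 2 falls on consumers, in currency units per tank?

Consumers bear ≈ 0.8 per tank.

Incidence ratio: consumers' share ≈ εs / (εs + |εd|) = 1 / (1 + 1.5) = 0.4.
So consumers bear ≈ 0.4 × 2 = 0.8; sellers bear 1.2.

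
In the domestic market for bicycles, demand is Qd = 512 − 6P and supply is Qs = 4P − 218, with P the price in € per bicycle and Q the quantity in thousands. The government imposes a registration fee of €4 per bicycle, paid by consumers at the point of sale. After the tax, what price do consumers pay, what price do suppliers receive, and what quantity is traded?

Before the tax: set 512 − 6P = 4P − 218 → P* = €73, Q* = 74.
With the tax collected from consumers, demand (in seller-price terms) shifts: Qd = 512 − 6(P + 4).
New equilibrium: consumers pay €74.6, suppliers receive €70.6, Q = 64.4. (Wedge: Pb − Ps = 4.)
The less price-elastic side of the market bears the larger share of a per-unit tax.

Consumers pay €74.6; suppliers receive €70.6; quantity = 64.4.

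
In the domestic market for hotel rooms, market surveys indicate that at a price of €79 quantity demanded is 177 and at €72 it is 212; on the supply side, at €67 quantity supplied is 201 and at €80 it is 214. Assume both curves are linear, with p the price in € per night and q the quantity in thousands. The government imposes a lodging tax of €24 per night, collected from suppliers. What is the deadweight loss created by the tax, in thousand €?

Deadweight loss = €240 thousand.

Demand slope: (212 − 177)/(72 − 79) = -5, so qd = 572 − 5p.
Supply slope: (214 − 201)/(80 − 67) = 1, so qs = p + 134.
Before the tax: set 572 − 5p = p + 134 → p* = €73, q* = 207.
With the tax collected from suppliers, supply shifts: qs = (p − 24) + 134.
Solving gives q = 187 with buyers paying €77 and suppliers receiving €53 (the €24 wedge).
Quantity falls by |ΔQ| = |207 − 187| = 20.
DWL = ½ · t · |ΔQ| = ½ · 24 · 20 = €240.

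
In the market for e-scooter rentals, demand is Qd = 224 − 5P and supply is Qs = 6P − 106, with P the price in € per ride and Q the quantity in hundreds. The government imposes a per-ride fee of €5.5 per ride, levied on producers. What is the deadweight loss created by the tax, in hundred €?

Deadweight loss = €41.25 hundred.

Without the tax, 224 − 5P = 6P − 106 gives 11P = 330, so P* = €30 and Q* = 74.
With the tax collected from producers, supply shifts: Qs = 6(P − 5.5) − 106.
Solving gives Q = 59 with buyers paying €33 and producers receiving €27.5 (the €5.5 wedge).
Quantity falls by |ΔQ| = |74 − 59| = 15.
DWL = ½ · t · |ΔQ| = ½ · 5.5 · 15 = €41.25.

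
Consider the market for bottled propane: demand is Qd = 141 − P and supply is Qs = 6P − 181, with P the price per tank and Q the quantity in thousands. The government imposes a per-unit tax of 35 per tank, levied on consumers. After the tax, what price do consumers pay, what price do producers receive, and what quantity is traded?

Without the tax, 141 − P = 6P − 181 gives 7P = 322, so P* = 46 and Q* = 95.
With the tax collected from consumers, demand (in seller-price terms) shifts: Qd = 141 − (P + 35).
Solving gives Q = 65 with consumers paying 76 and producers receiving 41 (the 35 wedge).
The less price-elastic side of the market bears the larger share of a per-unit tax.

Consumers pay 76; producers receive 41; quantity = 65.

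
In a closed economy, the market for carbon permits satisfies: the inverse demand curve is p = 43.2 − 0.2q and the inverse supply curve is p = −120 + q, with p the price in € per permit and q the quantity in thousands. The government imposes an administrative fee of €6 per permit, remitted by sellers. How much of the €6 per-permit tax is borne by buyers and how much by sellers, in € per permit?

Buyers bear €1 per permit; sellers bear €5 per permit.

Inverting to q(p) form: qd = 216 − 5p; qs = p + 120.
Without the tax, 216 − 5p = p + 120 gives 6p = 96, so p* = €16 and q* = 136.
With the tax collected from sellers, supply shifts: qs = (p − 6) + 120.
New equilibrium: buyers pay €17, sellers receive €11, q = 131. (Wedge: pb − ps = 6.)
Burden on buyers: €1; on sellers: €5. (They sum to €6.)
The less price-elastic side of the market bears the larger share of a per-unit tax.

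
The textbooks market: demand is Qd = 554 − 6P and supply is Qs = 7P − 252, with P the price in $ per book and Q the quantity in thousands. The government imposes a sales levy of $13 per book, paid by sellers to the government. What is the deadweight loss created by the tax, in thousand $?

Before the tax: set 554 − 6P = 7P − 252 → P* = $62, Q* = 182.
With the tax collected from sellers, supply shifts: Qs = 7(P − 13) − 252.
Solving gives Q = 140 with consumers paying $69 and sellers receiving $56 (the $13 wedge).
Quantity falls by |ΔQ| = |182 − 140| = 42.
DWL = ½ · t · |ΔQ| = ½ · 13 · 42 = $273.

Deadweight loss = $273 thousand.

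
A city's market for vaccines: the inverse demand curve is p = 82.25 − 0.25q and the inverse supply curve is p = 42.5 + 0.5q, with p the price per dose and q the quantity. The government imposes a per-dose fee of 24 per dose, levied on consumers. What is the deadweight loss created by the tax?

Deadweight loss = 384.

Rewrite in direct form: qd = 329 − 4p and qs = 2p − 85.
Before the tax: set 329 − 4p = 2p − 85 → p* = 69, q* = 53.
With the tax collected from consumers, demand (in seller-price terms) shifts: qd = 329 − 4(p + 24).
Solving gives q = 21 with consumers paying 77 and suppliers receiving 53 (the 24 wedge).
Quantity falls by |ΔQ| = |53 − 21| = 32.
DWL = ½ · t · |ΔQ| = ½ · 24 · 32 = 384.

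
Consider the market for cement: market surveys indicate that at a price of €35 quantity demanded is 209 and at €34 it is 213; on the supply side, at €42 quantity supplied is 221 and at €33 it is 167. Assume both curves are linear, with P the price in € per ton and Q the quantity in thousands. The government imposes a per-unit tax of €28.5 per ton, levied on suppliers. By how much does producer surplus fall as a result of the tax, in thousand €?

Producer surplus falls by €1855.92 thousand.

Demand slope: (213 − 209)/(34 − 35) = -4, so Qd = 349 − 4P.
Supply slope: (167 − 221)/(33 − 42) = 6, so Qs = 6P − 31.
Before the tax: set 349 − 4P = 6P − 31 → P* = €38, Q* = 197.
With the tax collected from suppliers, supply shifts: Qs = 6(P − 28.5) − 31.
New equilibrium: consumers pay €55.1, suppliers receive €26.6, Q = 128.6. (Wedge: Pb − Ps = 28.5.)
ΔPS is the trapezoid between Q = 128.6 and Q = 197 of height €11.4: ½ · (197 + 128.6) · 11.4 = €1855.92.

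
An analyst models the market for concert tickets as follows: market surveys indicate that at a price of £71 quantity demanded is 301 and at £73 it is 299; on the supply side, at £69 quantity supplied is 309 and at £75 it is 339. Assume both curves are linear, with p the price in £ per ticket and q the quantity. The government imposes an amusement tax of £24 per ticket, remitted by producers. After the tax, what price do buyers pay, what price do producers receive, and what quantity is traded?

Buyers pay £88; producers receive £64; quantity = 284.

Demand slope: (299 − 301)/(73 − 71) = -1, so qd = 372 − p.
Supply slope: (339 − 309)/(75 − 69) = 5, so qs = 5p − 36.
Without the tax, 372 − p = 5p − 36 gives 6p = 408, so p* = £68 and q* = 304.
With the tax collected from producers, supply shifts: qs = 5(p − 24) − 36.
New equilibrium: buyers pay £88, producers receive £64, q = 284. (Wedge: pb − ps = 24.)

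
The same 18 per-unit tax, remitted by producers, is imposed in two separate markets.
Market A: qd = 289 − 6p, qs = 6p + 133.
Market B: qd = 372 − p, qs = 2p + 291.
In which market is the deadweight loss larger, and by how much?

Market A, by 378.

Market A: pre-tax p* = 13, q* = 211; post-tax q = 157; deadweight loss = 486.
Market B: pre-tax p* = 27, q* = 345; post-tax q = 333; deadweight loss = 108.
Difference: 486 vs 108 → market A is larger by 378.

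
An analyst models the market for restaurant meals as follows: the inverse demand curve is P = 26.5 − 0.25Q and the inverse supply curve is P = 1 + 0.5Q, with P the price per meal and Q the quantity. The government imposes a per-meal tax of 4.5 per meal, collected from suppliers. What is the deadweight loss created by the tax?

Deadweight loss = 13.5.

Inverting to Q(P) form: Qd = 106 − 4P; Qs = 2P − 2.
Without the tax, 106 − 4P = 2P − 2 gives 6P = 108, so P* = 18 and Q* = 34.
With the tax collected from suppliers, supply shifts: Qs = 2(P − 4.5) − 2.
New equilibrium: consumers pay 19.5, suppliers receive 15, Q = 28. (Wedge: Pb − Ps = 4.5.)
Quantity falls by |ΔQ| = |34 − 28| = 6.
DWL = ½ · t · |ΔQ| = ½ · 4.5 · 6 = 13.5.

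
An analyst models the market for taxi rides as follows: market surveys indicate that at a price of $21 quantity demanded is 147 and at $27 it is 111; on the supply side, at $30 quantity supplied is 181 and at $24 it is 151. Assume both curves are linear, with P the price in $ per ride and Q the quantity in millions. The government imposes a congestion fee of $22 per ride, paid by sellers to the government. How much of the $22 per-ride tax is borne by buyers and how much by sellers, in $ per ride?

Demand slope: (111 − 147)/(27 − 21) = -6, so Qd = 273 − 6P.
Supply slope: (151 − 181)/(24 − 30) = 5, so Qs = 5P + 31.
Before the tax: set 273 − 6P = 5P + 31 → P* = $22, Q* = 141.
With the tax collected from sellers, supply shifts: Qs = 5(P − 22) + 31.
New equilibrium: buyers pay $32, sellers receive $10, Q = 81. (Wedge: Pb − Ps = 22.)
Burden on buyers: $10; on sellers: $12. (They sum to $22.)
The less price-elastic side of the market bears the larger share of a per-unit tax.

Buyers bear $10 per ride; sellers bear $12 per ride.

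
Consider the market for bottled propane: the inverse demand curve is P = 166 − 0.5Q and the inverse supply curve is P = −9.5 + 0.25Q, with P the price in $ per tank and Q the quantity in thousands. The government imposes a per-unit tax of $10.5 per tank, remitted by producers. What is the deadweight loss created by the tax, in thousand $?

Inverting to Q(P) form: Qd = 332 − 2P; Qs = 4P + 38.
Without the tax, 332 − 2P = 4P + 38 gives 6P = 294, so P* = $49 and Q* = 234.
With the tax collected from producers, supply shifts: Qs = 4(P − 10.5) + 38.
New equilibrium: buyers pay $56, producers receive $45.5, Q = 220. (Wedge: Pb − Ps = 10.5.)
Quantity falls by |ΔQ| = |234 − 220| = 14.
DWL = ½ · t · |ΔQ| = ½ · 10.5 · 14 = $73.5.

Deadweight loss = $73.5 thousand.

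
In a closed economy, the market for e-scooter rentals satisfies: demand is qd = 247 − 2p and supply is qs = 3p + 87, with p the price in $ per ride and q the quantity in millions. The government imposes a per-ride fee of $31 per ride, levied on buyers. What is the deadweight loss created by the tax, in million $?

Deadweight loss = $576.6 million.

Without the tax, 247 − 2p = 3p + 87 gives 5p = 160, so p* = $32 and q* = 183.
With the tax collected from buyers, demand (in seller-price terms) shifts: qd = 247 − 2(p + 31).
Solving gives q = 145.8 with buyers paying $50.6 and sellers receiving $19.6 (the $31 wedge).
Quantity falls by |ΔQ| = |183 − 145.8| = 37.2.
DWL = ½ · t · |ΔQ| = ½ · 31 · 37.2 = $576.6.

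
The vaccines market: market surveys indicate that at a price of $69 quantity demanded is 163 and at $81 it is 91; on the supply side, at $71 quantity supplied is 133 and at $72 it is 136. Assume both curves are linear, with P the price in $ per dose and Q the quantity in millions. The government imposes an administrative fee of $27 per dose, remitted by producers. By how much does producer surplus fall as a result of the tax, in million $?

Demand slope: (91 − 163)/(81 − 69) = -6, so Qd = 577 − 6P.
Supply slope: (136 − 133)/(72 − 71) = 3, so Qs = 3P − 80.
Without the tax, 577 − 6P = 3P − 80 gives 9P = 657, so P* = $73 and Q* = 139.
With the tax collected from producers, supply shifts: Qs = 3(P − 27) − 80.
Solving gives Q = 85 with buyers paying $82 and producers receiving $55 (the $27 wedge).
ΔPS is the trapezoid between Q = 85 and Q = 139 of height $18: ½ · (139 + 85) · 18 = $2016.

Producer surplus falls by $2016 million.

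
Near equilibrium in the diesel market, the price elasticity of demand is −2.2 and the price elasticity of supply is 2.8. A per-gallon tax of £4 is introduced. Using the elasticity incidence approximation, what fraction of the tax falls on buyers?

Buyers' share ≈ 0.56.

Incidence ratio: buyers' share ≈ εs / (εs + |εd|) = 2.8 / (2.8 + 2.2) = 0.56.
Supply is the more elastic side, so buyers bear the larger share.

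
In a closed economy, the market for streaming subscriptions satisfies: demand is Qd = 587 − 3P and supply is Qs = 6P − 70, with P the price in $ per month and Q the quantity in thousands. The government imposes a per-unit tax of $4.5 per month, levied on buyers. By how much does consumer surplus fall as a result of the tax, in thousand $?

Consumer surplus falls by $1090.5 thousand.

Before the tax: set 587 − 3P = 6P − 70 → P* = $73, Q* = 368.
With the tax collected from buyers, demand (in seller-price terms) shifts: Qd = 587 − 3(P + 4.5).
Solving gives Q = 359 with buyers paying $76 and sellers receiving $71.5 (the $4.5 wedge).
ΔCS is the trapezoid between Q = 359 and Q = 368 of height $3: ½ · (368 + 359) · 3 = $1090.5.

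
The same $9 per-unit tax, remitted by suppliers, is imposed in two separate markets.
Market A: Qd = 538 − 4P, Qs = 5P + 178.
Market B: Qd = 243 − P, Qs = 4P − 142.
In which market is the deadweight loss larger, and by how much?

Market A, by $57.6.

Market A: pre-tax P* = $40, Q* = 378; post-tax Q = 358; deadweight loss = $90.
Market B: pre-tax P* = $77, Q* = 166; post-tax Q = 158.8; deadweight loss = $32.4.
Difference: $90 vs $32.4 → market A is larger by $57.6.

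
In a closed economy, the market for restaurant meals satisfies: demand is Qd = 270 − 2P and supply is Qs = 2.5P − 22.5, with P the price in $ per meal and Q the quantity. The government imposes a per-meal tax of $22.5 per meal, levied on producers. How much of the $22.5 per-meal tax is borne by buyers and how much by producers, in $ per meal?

Without the tax, 270 − 2P = 2.5P − 22.5 gives 4.5P = 292.5, so P* = $65 and Q* = 140.
With the tax collected from producers, supply shifts: Qs = 2.5(P − 22.5) − 22.5.
Solving gives Q = 115 with buyers paying $77.5 and producers receiving $55 (the $22.5 wedge).
Burden on buyers: $12.5; on producers: $10. (They sum to $22.5.)
The less price-elastic side of the market bears the larger share of a per-unit tax.

Buyers bear $12.5 per meal; producers bear $10 per meal.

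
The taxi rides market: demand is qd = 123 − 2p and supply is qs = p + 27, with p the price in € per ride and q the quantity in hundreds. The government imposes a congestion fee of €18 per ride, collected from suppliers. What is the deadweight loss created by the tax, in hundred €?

Deadweight loss = €108 hundred.

Before the tax: set 123 − 2p = p + 27 → p* = €32, q* = 59.
With the tax collected from suppliers, supply shifts: qs = (p − 18) + 27.
New equilibrium: buyers pay €38, suppliers receive €20, q = 47. (Wedge: pb − ps = 18.)
Quantity falls by |ΔQ| = |59 − 47| = 12.
DWL = ½ · t · |ΔQ| = ½ · 18 · 12 = €108.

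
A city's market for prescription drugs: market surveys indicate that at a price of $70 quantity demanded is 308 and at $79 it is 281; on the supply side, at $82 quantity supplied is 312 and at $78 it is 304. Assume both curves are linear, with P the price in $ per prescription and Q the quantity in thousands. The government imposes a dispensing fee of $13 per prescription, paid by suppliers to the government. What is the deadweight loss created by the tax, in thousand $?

Deadweight loss = $101.4 thousand.

Demand slope: (281 − 308)/(79 − 70) = -3, so Qd = 518 − 3P.
Supply slope: (304 − 312)/(78 − 82) = 2, so Qs = 2P + 148.
Without the tax, 518 − 3P = 2P + 148 gives 5P = 370, so P* = $74 and Q* = 296.
With the tax collected from suppliers, supply shifts: Qs = 2(P − 13) + 148.
New equilibrium: consumers pay $79.2, suppliers receive $66.2, Q = 280.4. (Wedge: Pb − Ps = 13.)
Quantity falls by |ΔQ| = |296 − 280.4| = 15.6.
DWL = ½ · t · |ΔQ| = ½ · 13 · 15.6 = $101.4.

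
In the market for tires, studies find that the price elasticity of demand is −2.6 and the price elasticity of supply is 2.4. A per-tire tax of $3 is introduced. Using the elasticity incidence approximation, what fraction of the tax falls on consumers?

Incidence ratio: consumers' share ≈ εs / (εs + |εd|) = 2.4 / (2.4 + 2.6) = 0.48.
Supply is the less elastic side, so consumers bear the smaller share.

Consumers' share ≈ 0.48.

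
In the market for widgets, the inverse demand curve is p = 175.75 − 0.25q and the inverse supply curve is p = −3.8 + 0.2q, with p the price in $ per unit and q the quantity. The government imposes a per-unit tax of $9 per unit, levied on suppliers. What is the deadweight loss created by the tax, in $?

Rewrite in direct form: qd = 703 − 4p and qs = 5p + 19.
Before the tax: set 703 − 4p = 5p + 19 → p* = $76, q* = 399.
With the tax collected from suppliers, supply shifts: qs = 5(p − 9) + 19.
Solving gives q = 379 with consumers paying $81 and suppliers receiving $72 (the $9 wedge).
Quantity falls by |ΔQ| = |399 − 379| = 20.
DWL = ½ · t · |ΔQ| = ½ · 9 · 20 = $90.

Deadweight loss = $90.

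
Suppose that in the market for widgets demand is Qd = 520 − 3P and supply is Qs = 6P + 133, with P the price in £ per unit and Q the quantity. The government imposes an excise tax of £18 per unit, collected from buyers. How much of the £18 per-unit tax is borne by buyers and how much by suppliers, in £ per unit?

Without the tax, 520 − 3P = 6P + 133 gives 9P = 387, so P* = £43 and Q* = 391.
With the tax collected from buyers, demand (in seller-price terms) shifts: Qd = 520 − 3(P + 18).
Solving gives Q = 355 with buyers paying £55 and suppliers receiving £37 (the £18 wedge).
Burden on buyers: £12; on suppliers: £6. (They sum to £18.)

Buyers bear £12 per unit; suppliers bear £6 per unit.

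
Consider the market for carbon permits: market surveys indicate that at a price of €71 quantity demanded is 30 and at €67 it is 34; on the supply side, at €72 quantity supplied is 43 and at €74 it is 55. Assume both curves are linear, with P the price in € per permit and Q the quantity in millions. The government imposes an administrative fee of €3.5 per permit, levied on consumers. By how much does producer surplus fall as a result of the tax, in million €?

Demand slope: (34 − 30)/(67 − 71) = -1, so Qd = 101 − P.
Supply slope: (55 − 43)/(74 − 72) = 6, so Qs = 6P − 389.
Before the tax: set 101 − P = 6P − 389 → P* = €70, Q* = 31.
With the tax collected from consumers, demand (in seller-price terms) shifts: Qd = 101 − (P + 3.5).
New equilibrium: consumers pay €73, suppliers receive €69.5, Q = 28. (Wedge: Pb − Ps = 3.5.)
ΔPS is the trapezoid between Q = 28 and Q = 31 of height €0.5: ½ · (31 + 28) · 0.5 = €14.75.

Producer surplus falls by €14.75 million.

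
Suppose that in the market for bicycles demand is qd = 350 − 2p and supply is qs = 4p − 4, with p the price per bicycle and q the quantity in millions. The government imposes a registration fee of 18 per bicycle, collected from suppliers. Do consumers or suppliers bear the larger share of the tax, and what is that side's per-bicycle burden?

Consumers bear the larger share: 12 per bicycle.

Without the tax, 350 − 2p = 4p − 4 gives 6p = 354, so p* = 59 and q* = 232.
With the tax collected from suppliers, supply shifts: qs = 4(p − 18) − 4.
New equilibrium: consumers pay 71, suppliers receive 53, q = 208. (Wedge: pb − ps = 18.)
Per-bicycle burden: consumers 12, suppliers 6.
Consumers take the larger share because demand is less price-elastic here (demand slope 2 vs supply slope 4).
The less price-elastic side of the market bears the larger share of a per-unit tax.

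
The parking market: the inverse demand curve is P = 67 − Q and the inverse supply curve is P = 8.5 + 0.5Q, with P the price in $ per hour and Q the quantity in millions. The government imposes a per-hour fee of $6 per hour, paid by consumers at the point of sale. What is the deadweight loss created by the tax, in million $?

Inverting to Q(P) form: Qd = 67 − P; Qs = 2P − 17.
Before the tax: set 67 − P = 2P − 17 → P* = $28, Q* = 39.
With the tax collected from consumers, demand (in seller-price terms) shifts: Qd = 67 − (P + 6).
Solving gives Q = 35 with consumers paying $32 and producers receiving $26 (the $6 wedge).
Quantity falls by |ΔQ| = |39 − 35| = 4.
DWL = ½ · t · |ΔQ| = ½ · 6 · 4 = $12.

Deadweight loss = $12 million.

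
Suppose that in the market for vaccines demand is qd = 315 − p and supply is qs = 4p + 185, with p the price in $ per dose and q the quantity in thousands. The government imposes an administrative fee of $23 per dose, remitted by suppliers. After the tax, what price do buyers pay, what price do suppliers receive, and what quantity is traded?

Buyers pay $44.4; suppliers receive $21.4; quantity = 270.6.

Without the tax, 315 − p = 4p + 185 gives 5p = 130, so p* = $26 and q* = 289.
With the tax collected from suppliers, supply shifts: qs = 4(p − 23) + 185.
Solving gives q = 270.6 with buyers paying $44.4 and suppliers receiving $21.4 (the $23 wedge).
The less price-elastic side of the market bears the larger share of a per-unit tax.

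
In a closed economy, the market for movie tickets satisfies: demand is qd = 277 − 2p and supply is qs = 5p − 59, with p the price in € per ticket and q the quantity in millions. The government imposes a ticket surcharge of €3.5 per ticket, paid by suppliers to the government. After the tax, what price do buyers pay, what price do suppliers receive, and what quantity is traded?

Buyers pay €50.5; suppliers receive €47; quantity = 176.

Without the tax, 277 − 2p = 5p − 59 gives 7p = 336, so p* = €48 and q* = 181.
With the tax collected from suppliers, supply shifts: qs = 5(p − 3.5) − 59.
New equilibrium: buyers pay €50.5, suppliers receive €47, q = 176. (Wedge: pb − ps = 3.5.)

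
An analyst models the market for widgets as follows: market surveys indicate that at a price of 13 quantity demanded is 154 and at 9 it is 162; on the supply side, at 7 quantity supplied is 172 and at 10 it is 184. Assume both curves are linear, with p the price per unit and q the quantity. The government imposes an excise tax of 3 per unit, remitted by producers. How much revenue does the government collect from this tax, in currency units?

Tax revenue = 492.

Demand slope: (162 − 154)/(9 − 13) = -2, so qd = 180 − 2p.
Supply slope: (184 − 172)/(10 − 7) = 4, so qs = 4p + 144.
Before the tax: set 180 − 2p = 4p + 144 → p* = 6, q* = 168.
With the tax collected from producers, supply shifts: qs = 4(p − 3) + 144.
Solving gives q = 164 with buyers paying 8 and producers receiving 5 (the 3 wedge).
Revenue = t · Q = 3 · 164 = 492.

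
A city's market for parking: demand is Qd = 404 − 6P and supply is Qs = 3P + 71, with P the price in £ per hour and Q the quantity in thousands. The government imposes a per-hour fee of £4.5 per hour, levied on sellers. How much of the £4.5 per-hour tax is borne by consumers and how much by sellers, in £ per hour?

Before the tax: set 404 − 6P = 3P + 71 → P* = £37, Q* = 182.
With the tax collected from sellers, supply shifts: Qs = 3(P − 4.5) + 71.
Solving gives Q = 173 with consumers paying £38.5 and sellers receiving £34 (the £4.5 wedge).
Burden on consumers: £1.5; on sellers: £3. (They sum to £4.5.)
The less price-elastic side of the market bears the larger share of a per-unit tax.

Consumers bear £1.5 per hour; sellers bear £3 per hour.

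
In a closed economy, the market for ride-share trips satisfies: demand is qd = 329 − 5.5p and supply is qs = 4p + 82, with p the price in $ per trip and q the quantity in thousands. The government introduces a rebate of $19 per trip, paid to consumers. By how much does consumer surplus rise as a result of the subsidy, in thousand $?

Without the subsidy, 329 − 5.5p = 4p + 82 gives 9.5p = 247, so p* = $26 and q* = 186.
With a per-unit subsidy paid to consumers, each effectively pays p − 19, so demand becomes qd = 329 − 5.5(p − 19).
New equilibrium: consumers pay $18, sellers receive $37, q = 230. (Wedge: pb − ps = −19.)
ΔCS is the trapezoid between Q = 230 and Q = 186 of height $8: ½ · (186 + 230) · 8 = $1664.

Consumer surplus rises by $1664 thousand.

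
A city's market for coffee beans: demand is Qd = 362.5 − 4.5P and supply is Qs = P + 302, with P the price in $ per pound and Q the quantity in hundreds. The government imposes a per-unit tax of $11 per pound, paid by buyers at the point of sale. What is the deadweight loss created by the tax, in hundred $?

Deadweight loss = $49.5 hundred.

Without the tax, 362.5 − 4.5P = P + 302 gives 5.5P = 60.5, so P* = $11 and Q* = 313.
With the tax collected from buyers, demand (in seller-price terms) shifts: Qd = 362.5 − 4.5(P + 11).
Solving gives Q = 304 with buyers paying $13 and producers receiving $2 (the $11 wedge).
Quantity falls by |ΔQ| = |313 − 304| = 9.
DWL = ½ · t · |ΔQ| = ½ · 11 · 9 = $49.5.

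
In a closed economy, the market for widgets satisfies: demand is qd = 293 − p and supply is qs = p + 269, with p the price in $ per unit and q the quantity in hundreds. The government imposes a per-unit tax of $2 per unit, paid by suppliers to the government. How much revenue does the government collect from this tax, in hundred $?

Tax revenue = $560 hundred.

Without the tax, 293 − p = p + 269 gives 2p = 24, so p* = $12 and q* = 281.
With the tax collected from suppliers, supply shifts: qs = (p − 2) + 269.
New equilibrium: buyers pay $13, suppliers receive $11, q = 280. (Wedge: pb − ps = 2.)
Revenue = t · Q = 2 · 280 = $560.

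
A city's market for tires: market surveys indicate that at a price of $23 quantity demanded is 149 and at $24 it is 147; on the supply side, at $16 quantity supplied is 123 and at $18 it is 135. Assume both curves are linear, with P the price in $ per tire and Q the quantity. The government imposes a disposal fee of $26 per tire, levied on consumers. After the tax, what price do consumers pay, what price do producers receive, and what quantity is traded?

Consumers pay $40.5; producers receive $14.5; quantity = 114.

Demand slope: (147 − 149)/(24 − 23) = -2, so Qd = 195 − 2P.
Supply slope: (135 − 123)/(18 − 16) = 6, so Qs = 6P + 27.
Before the tax: set 195 − 2P = 6P + 27 → P* = $21, Q* = 153.
With the tax collected from consumers, demand (in seller-price terms) shifts: Qd = 195 − 2(P + 26).
New equilibrium: consumers pay $40.5, producers receive $14.5, Q = 114. (Wedge: Pb − Ps = 26.)
The less price-elastic side of the market bears the larger share of a per-unit tax.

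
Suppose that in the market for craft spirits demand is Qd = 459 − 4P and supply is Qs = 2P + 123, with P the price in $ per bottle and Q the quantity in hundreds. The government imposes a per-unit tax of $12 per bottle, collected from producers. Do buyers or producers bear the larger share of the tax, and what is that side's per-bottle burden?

Without the tax, 459 − 4P = 2P + 123 gives 6P = 336, so P* = $56 and Q* = 235.
With the tax collected from producers, supply shifts: Qs = 2(P − 12) + 123.
Solving gives Q = 219 with buyers paying $60 and producers receiving $48 (the $12 wedge).
Per-bottle burden: buyers $4, producers $8.
Producers take the larger share because supply is less price-elastic here (demand slope 4 vs supply slope 2).
The less price-elastic side of the market bears the larger share of a per-unit tax.

Producers bear the larger share: $8 per bottle.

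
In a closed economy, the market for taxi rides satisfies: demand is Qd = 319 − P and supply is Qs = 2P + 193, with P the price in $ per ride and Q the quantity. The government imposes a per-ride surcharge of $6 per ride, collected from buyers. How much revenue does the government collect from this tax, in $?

Without the tax, 319 − P = 2P + 193 gives 3P = 126, so P* = $42 and Q* = 277.
With the tax collected from buyers, demand (in seller-price terms) shifts: Qd = 319 − (P + 6).
Solving gives Q = 273 with buyers paying $46 and producers receiving $40 (the $6 wedge).
Revenue = t · Q = 6 · 273 = $1638.

Tax revenue = $1638.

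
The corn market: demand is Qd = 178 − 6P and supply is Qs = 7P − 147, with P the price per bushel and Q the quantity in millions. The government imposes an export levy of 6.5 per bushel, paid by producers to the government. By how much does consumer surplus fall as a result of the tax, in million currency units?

Consumer surplus falls by 61.25 million.

Without the tax, 178 − 6P = 7P − 147 gives 13P = 325, so P* = 25 and Q* = 28.
With the tax collected from producers, supply shifts: Qs = 7(P − 6.5) − 147.
Solving gives Q = 7 with consumers paying 28.5 and producers receiving 22 (the 6.5 wedge).
ΔCS is the trapezoid between Q = 7 and Q = 28 of height 3.5: ½ · (28 + 7) · 3.5 = 61.25.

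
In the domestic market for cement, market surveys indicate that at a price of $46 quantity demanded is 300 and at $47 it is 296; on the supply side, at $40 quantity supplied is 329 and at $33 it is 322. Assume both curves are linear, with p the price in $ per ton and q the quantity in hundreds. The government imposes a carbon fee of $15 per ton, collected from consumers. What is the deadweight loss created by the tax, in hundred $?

Deadweight loss = $90 hundred.

Demand slope: (296 − 300)/(47 − 46) = -4, so qd = 484 − 4p.
Supply slope: (322 − 329)/(33 − 40) = 1, so qs = p + 289.
Before the tax: set 484 − 4p = p + 289 → p* = $39, q* = 328.
With the tax collected from consumers, demand (in seller-price terms) shifts: qd = 484 − 4(p + 15).
Solving gives q = 316 with consumers paying $42 and producers receiving $27 (the $15 wedge).
Quantity falls by |ΔQ| = |328 − 316| = 12.
DWL = ½ · t · |ΔQ| = ½ · 15 · 12 = $90.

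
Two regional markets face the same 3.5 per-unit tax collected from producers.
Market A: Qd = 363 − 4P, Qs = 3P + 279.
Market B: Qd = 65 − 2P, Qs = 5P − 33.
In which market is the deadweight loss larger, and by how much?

Market A, by 1.75.

Market A: pre-tax P* = 12, Q* = 315; post-tax Q = 309; deadweight loss = 10.5.
Market B: pre-tax P* = 14, Q* = 37; post-tax Q = 32; deadweight loss = 8.75.
Difference: 10.5 vs 8.75 → market A is larger by 1.75.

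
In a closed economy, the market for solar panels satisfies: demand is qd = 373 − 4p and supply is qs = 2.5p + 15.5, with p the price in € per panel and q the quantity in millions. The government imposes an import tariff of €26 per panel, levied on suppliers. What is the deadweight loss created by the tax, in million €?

Without the tax, 373 − 4p = 2.5p + 15.5 gives 6.5p = 357.5, so p* = €55 and q* = 153.
With the tax collected from suppliers, supply shifts: qs = 2.5(p − 26) + 15.5.
Solving gives q = 113 with consumers paying €65 and suppliers receiving €39 (the €26 wedge).
Quantity falls by |ΔQ| = |153 − 113| = 40.
DWL = ½ · t · |ΔQ| = ½ · 26 · 40 = €520.

Deadweight loss = €520 million.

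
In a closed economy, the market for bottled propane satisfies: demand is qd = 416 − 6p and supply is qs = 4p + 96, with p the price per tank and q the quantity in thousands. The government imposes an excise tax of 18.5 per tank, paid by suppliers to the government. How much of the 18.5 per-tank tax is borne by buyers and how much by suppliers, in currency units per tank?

Without the tax, 416 − 6p = 4p + 96 gives 10p = 320, so p* = 32 and q* = 224.
With the tax collected from suppliers, supply shifts: qs = 4(p − 18.5) + 96.
New equilibrium: buyers pay 39.4, suppliers receive 20.9, q = 179.6. (Wedge: pb − ps = 18.5.)
Burden on buyers: 7.4; on suppliers: 11.1. (They sum to 18.5.)

Buyers bear 7.4 per tank; suppliers bear 11.1 per tank.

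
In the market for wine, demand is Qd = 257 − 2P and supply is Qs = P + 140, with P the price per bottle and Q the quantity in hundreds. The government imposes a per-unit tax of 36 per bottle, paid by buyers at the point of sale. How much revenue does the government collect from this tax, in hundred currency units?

Tax revenue = 5580 hundred.

Without the tax, 257 − 2P = P + 140 gives 3P = 117, so P* = 39 and Q* = 179.
With the tax collected from buyers, demand (in seller-price terms) shifts: Qd = 257 − 2(P + 36).
Solving gives Q = 155 with buyers paying 51 and sellers receiving 15 (the 36 wedge).
Revenue = t · Q = 36 · 155 = 5580.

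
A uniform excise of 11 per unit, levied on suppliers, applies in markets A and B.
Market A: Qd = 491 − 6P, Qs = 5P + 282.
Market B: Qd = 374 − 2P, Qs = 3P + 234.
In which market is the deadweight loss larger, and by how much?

Market A: pre-tax P* = 19, Q* = 377; post-tax Q = 347; deadweight loss = 165.
Market B: pre-tax P* = 28, Q* = 318; post-tax Q = 304.8; deadweight loss = 72.6.
Difference: 165 vs 72.6 → market A is larger by 92.4.

Market A, by 92.4.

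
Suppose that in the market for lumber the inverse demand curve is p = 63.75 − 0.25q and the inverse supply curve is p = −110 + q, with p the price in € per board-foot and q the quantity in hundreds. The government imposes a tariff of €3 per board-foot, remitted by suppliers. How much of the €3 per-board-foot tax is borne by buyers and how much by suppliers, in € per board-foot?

Buyers bear €0.6 per board-foot; suppliers bear €2.4 per board-foot.

Rewrite in direct form: qd = 255 − 4p and qs = p + 110.
Before the tax: set 255 − 4p = p + 110 → p* = €29, q* = 139.
With the tax collected from suppliers, supply shifts: qs = (p − 3) + 110.
New equilibrium: buyers pay €29.6, suppliers receive €26.6, q = 136.6. (Wedge: pb − ps = 3.)
Burden on buyers: €0.6; on suppliers: €2.4. (They sum to €3.)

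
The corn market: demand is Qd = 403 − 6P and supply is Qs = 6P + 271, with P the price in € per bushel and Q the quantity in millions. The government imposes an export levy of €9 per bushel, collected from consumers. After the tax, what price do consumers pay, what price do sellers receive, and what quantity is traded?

Without the tax, 403 − 6P = 6P + 271 gives 12P = 132, so P* = €11 and Q* = 337.
With the tax collected from consumers, demand (in seller-price terms) shifts: Qd = 403 − 6(P + 9).
New equilibrium: consumers pay €15.5, sellers receive €6.5, Q = 310. (Wedge: Pb − Ps = 9.)
The less price-elastic side of the market bears the larger share of a per-unit tax.

Consumers pay €15.5; sellers receive €6.5; quantity = 310.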